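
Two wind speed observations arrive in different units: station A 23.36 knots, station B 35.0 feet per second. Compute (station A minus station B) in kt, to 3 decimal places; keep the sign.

2.623 kt

station B: 35.0 ft/s = 20.73693 kt.
Difference: 23.36000 − 20.73693 = 2.623 kt.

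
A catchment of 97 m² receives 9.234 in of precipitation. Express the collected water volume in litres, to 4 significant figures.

22750 litres

Depth: 9.234 in × 25.4 = 234.5436 mm.
1 mm over 1 m² is 1 L, so volume = 234.5436 × 97 = 22750.729 L ≈ 22750 L.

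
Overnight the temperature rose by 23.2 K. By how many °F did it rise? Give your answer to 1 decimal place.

41.8 °F

For a temperature change the 32° offset cancels: Δ°F = 23.2 × 1.8 = 41.8 °F.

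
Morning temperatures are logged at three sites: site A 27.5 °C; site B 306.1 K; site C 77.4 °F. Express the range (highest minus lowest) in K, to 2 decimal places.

7.73 K

site B: 306.1 K = 32.950 °C.
site C: 77.4 °F = 25.222 °C.
Spread: 32.950 − 25.222 = 7.728 °C.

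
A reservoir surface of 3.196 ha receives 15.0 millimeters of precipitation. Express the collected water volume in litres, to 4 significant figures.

Area: 3.196 ha = 31960 m².
1 mm over 1 m² is 1 L, so volume = 15 × 31960 = 479400 L.

479400 litres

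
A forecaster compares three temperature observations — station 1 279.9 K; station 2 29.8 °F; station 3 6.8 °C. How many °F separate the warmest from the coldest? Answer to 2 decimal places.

14.44 °F

station 1: 279.9 K = 6.750 °C.
station 2: 29.8 °F = -1.222 °C.
Spread: 6.800 − (-1.222) = 8.022 °C = 14.44 °F.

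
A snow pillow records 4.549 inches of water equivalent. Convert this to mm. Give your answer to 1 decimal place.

115.5 mm

1 in = 25.4 mm, so 4.549 × 25.4 = 115.5 mm.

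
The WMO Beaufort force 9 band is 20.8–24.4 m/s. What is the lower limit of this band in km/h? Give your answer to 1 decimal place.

74.9 km/h

20.8–24.4 m/s × 3.6 = 74.9–87.8 km/h.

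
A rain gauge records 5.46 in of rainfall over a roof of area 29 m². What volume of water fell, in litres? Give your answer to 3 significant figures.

Depth: 5.46 in × 25.4 = 138.684 mm.
1 mm over 1 m² is 1 L, so volume = 138.684 × 29 = 4021.836 L ≈ 4020 L.

4020 litres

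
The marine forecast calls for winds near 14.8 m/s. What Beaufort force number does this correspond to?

14.8 m/s lies in the Beaufort 7 band (near gale, 13.9–17.1 m/s).

Beaufort force 7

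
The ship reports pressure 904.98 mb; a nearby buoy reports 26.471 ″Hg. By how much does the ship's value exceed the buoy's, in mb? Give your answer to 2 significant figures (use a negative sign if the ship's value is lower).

the buoy: 26.471 inHg = 896.411 mb.
Difference: 904.980 − 896.411 = 8.6 mb.

8.6 mb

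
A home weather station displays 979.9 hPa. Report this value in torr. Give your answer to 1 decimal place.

1 hPa = 0.750062 mmHg, so 979.9 × 0.750062 = 735.0 mmHg.

735.0 mmHg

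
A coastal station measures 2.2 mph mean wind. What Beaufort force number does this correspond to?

Beaufort force 1

2.2 mph = 1.0 m/s, which is Beaufort 1 (light air, 0.3–1.5 m/s).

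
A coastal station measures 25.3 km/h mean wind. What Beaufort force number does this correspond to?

Beaufort force 4

25.3 km/h = 7.0 m/s, which is Beaufort 4 (moderate breeze, 5.5–7.9 m/s).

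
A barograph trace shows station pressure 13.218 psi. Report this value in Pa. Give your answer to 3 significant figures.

91100 Pa

1 psi = 6894.76 Pa, so 13.218 × 6894.76 = 91100 Pa.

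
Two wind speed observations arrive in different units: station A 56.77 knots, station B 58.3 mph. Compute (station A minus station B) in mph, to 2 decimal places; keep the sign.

station A: 56.77 kt = 65.3297 mph.
Difference: 65.3297 − 58.3000 = 7.03 mph.

7.03 mph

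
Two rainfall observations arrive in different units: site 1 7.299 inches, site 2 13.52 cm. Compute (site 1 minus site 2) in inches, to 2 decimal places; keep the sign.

1.98 in

site 2: 13.52 cm = 5.3228 in.
Difference: 7.2990 − 5.3228 = 1.98 in.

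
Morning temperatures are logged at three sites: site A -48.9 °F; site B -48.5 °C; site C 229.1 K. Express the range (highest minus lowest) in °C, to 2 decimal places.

site A: -48.9 °F = -44.944 °C.
site C: 229.1 K = -44.050 °C.
Spread: (-44.050) − (-48.500) = 4.450 °C.

4.45 °C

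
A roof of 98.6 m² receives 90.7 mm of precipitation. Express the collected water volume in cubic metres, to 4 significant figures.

8.943 cubic metres

1 mm over 1 m² is 1 L, so volume = 90.7 × 98.6 = 8943.02 L = 8.943 m³.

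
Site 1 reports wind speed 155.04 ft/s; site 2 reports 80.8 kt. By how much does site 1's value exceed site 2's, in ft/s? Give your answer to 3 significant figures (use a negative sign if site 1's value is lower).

18.7 ft/s

site 2: 80.8 kt = 136.375 ft/s.
Difference: 155.040 − 136.375 = 18.7 ft/s.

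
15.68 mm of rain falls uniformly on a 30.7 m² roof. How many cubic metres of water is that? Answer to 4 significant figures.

0.4814 cubic metres

1 mm over 1 m² is 1 L, so volume = 15.68 × 30.7 = 481.376 L = 0.4814 m³.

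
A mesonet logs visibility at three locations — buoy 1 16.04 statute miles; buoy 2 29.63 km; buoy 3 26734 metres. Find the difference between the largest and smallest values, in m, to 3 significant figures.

buoy 1: 16.04 SM = 25813.88 m.
buoy 2: 29.63 km = 29630.00 m.
Spread: 29630.00 − 25813.88 = 3820 m.

3820 m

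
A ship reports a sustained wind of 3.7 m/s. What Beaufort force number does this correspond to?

3.7 m/s lies in the Beaufort 3 band (gentle breeze, 3.4–5.4 m/s).

Beaufort force 3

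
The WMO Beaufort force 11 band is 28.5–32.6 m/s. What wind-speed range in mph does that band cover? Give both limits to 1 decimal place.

28.5–32.6 m/s × 2.237 = 63.8–72.9 mph.

63.8 to 72.9 mph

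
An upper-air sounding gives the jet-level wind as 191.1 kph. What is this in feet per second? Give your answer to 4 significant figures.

174.2 ft/s

1 km/h = 0.911344 ft/s, so 191.1 × 0.911344 = 174.2 ft/s.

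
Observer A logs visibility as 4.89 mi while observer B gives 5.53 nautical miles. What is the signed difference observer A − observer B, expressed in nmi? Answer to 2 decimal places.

observer A: 4.89 SM = 4.2493 nmi.
Difference: 4.2493 − 5.5300 = -1.28 nmi.

-1.28 nmi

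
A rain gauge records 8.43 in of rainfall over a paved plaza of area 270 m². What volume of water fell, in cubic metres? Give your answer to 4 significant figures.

Depth: 8.43 in × 25.4 = 214.122 mm.
1 mm over 1 m² is 1 L, so volume = 214.122 × 270 = 57812.94 L = 57.81 m³.

57.81 cubic metres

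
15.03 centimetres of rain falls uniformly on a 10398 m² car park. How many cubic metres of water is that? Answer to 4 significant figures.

Depth: 15.03 cm × 10 = 150.3 mm.
1 mm over 1 m² is 1 L, so volume = 150.3 × 10398 = 1562819.4 L = 1563 m³.

1563 cubic metres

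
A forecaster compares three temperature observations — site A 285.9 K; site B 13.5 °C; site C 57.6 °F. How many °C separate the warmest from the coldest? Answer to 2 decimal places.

site A: 285.9 K = 12.750 °C.
site C: 57.6 °F = 14.222 °C.
Spread: 14.222 − 12.750 = 1.472 °C.

1.47 °C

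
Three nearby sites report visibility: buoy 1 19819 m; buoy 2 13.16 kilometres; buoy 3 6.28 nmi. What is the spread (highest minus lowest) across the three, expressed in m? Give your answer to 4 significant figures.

8188 m

buoy 2: 13.16 km = 13160.00 m.
buoy 3: 6.28 nmi = 11630.56 m.
Spread: 19819.00 − 11630.56 = 8188 m.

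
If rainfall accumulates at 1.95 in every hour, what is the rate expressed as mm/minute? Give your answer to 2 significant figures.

1.95 in/hour × 25.4 mm/in × 0.0166667 hour/minute = 0.83 mm/minute.

0.83 mm/minute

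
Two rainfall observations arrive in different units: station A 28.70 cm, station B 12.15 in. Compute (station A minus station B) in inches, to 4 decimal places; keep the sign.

-0.8508 in

station A: 28.70 cm = 11.299213 in.
Difference: 11.299213 − 12.150000 = -0.8508 in.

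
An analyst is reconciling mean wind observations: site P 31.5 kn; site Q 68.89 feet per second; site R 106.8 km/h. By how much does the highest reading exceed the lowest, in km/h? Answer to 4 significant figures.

site P: 31.5 kt = 58.3380 km/h.
site Q: 68.89 ft/s = 75.5916 km/h.
Spread: 106.8000 − 58.3380 = 48.46 km/h.

48.46 km/h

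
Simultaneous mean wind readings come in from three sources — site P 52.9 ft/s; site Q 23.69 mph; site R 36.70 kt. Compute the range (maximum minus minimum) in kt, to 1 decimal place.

16.1 kt

site P: 52.9 ft/s = 31.342 kt.
site Q: 23.69 mph = 20.586 kt.
Spread: 36.700 − 20.586 = 16.1 kt.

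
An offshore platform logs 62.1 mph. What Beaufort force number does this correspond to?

62.1 mph = 27.8 m/s, which is Beaufort 10 (storm, 24.5–28.4 m/s).

Beaufort force 10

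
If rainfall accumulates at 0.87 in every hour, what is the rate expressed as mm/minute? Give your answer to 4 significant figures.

0.87 in/hour × 25.4 mm/in × 0.0166667 hour/minute = 0.3683 mm/minute.

0.3683 mm/minute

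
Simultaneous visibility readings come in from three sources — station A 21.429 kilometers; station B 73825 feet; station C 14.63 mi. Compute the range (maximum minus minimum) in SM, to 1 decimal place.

station A: 21.429 km = 13.315 SM.
station B: 73825 ft = 13.982 SM.
Spread: 14.630 − 13.315 = 1.3 SM.

1.3 SM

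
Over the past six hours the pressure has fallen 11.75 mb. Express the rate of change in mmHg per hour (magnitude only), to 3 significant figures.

11.75 mb / 6 h × 0.750062 mmHg/mb = 1.47 mmHg/h.

1.47 mmHg per hour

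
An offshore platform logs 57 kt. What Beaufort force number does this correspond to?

57 kt lies in the Beaufort 11 band (violent storm, 56–63 kt).

Beaufort force 11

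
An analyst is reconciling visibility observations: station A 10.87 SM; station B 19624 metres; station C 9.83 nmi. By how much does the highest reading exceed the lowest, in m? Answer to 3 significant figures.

station A: 10.87 SM = 17493.57 m.
station C: 9.83 nmi = 18205.16 m.
Spread: 19624.00 − 17493.57 = 2130 m.

2130 m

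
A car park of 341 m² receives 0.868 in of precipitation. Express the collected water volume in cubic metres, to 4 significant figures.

7.518 cubic metres

Depth: 0.868 in × 25.4 = 22.0472 mm.
1 mm over 1 m² is 1 L, so volume = 22.0472 × 341 = 7518.0952 L = 7.518 m³.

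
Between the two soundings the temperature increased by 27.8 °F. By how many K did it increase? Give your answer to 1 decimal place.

15.4 K

Converting a difference, only the 9/5 scale factor applies: ΔK = 27.8 × 0.5556 = 15.4 K.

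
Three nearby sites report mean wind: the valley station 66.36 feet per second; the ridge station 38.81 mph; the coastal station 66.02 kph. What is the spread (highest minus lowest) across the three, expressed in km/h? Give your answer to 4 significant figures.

the valley station: 66.36 ft/s = 72.8155 km/h.
the ridge station: 38.81 mph = 62.4586 km/h.
Spread: 72.8155 − 62.4586 = 10.36 km/h.

10.36 km/h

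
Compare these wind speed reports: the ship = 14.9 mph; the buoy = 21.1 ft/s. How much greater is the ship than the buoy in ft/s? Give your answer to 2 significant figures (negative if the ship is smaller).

the ship: 14.9 mph = 21.8533 ft/s.
Difference: 21.8533 − 21.1000 = 0.75 ft/s.

0.75 ft/s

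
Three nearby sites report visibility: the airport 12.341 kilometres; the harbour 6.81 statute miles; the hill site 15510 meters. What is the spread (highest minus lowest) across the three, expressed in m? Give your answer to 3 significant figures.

the airport: 12.341 km = 12341.00 m.
the harbour: 6.81 SM = 10959.63 m.
Spread: 15510.00 − 10959.63 = 4550 m.

4550 m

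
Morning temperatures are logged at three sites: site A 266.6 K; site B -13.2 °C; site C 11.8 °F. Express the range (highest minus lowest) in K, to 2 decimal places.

site A: 266.6 K = -6.550 °C.
site C: 11.8 °F = -11.222 °C.
Spread: (-6.550) − (-13.200) = 6.650 °C.

6.65 K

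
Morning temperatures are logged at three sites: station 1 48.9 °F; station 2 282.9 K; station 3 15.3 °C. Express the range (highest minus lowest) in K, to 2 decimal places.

station 1: 48.9 °F = 9.389 °C.
station 2: 282.9 K = 9.750 °C.
Spread: 15.300 − 9.389 = 5.911 °C.

5.91 K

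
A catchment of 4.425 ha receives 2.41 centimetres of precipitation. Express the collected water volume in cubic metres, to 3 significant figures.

Depth: 2.41 cm × 10 = 24.1 mm.
Area: 4.425 ha = 44250 m².
1 mm over 1 m² is 1 L, so volume = 24.1 × 44250 = 1066425 L = 1070 m³.

1070 cubic metres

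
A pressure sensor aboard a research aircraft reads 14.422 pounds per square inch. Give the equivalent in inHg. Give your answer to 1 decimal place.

1 psi = 2.03602 inHg, so 14.422 × 2.03602 = 29.4 inHg.

29.4 inHg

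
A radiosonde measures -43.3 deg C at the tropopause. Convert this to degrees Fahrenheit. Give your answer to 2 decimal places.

-45.94 °F

°F = °C × 9/5 + 32 = -43.3 × 1.8 + 32 = -45.94 °F.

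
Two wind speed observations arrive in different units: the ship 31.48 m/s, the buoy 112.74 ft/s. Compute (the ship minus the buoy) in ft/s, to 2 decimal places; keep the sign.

-9.46 ft/s

the ship: 31.48 m/s = 103.2808 ft/s.
Difference: 103.2808 − 112.7400 = -9.46 ft/s.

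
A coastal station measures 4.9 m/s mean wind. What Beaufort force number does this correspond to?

Beaufort force 3

4.9 m/s lies in the Beaufort 3 band (gentle breeze, 3.4–5.4 m/s).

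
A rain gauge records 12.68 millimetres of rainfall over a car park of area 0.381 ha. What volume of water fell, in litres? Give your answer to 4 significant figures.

Area: 0.381 ha = 3810 m².
1 mm over 1 m² is 1 L, so volume = 12.68 × 3810 = 48310.8 L ≈ 48310 L.

48310 litres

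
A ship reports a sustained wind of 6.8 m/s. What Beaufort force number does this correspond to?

Beaufort force 4

6.8 m/s lies in the Beaufort 4 band (moderate breeze, 5.5–7.9 m/s).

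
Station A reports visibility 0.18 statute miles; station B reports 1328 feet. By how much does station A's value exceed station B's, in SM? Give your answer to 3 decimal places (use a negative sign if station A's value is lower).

station B: 1328 ft = 0.25152 SM.
Difference: 0.18000 − 0.25152 = -0.072 SM.

-0.072 SM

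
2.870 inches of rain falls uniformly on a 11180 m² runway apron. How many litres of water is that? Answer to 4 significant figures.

815000 litres

Depth: 2.870 in × 25.4 = 72.898 mm.
1 mm over 1 m² is 1 L, so volume = 72.898 × 11180 = 814999.64 L ≈ 815000 L.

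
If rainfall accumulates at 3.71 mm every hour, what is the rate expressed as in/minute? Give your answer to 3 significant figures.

3.71 mm/hour × 0.0393701 in/mm × 0.0166667 hour/minute = 0.00243 in/minute.

0.00243 in/minute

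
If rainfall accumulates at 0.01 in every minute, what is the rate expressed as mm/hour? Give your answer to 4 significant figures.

15.24 mm/hour

0.01 in/minute × 25.4 mm/in × 60 minute/hour = 15.24 mm/hour.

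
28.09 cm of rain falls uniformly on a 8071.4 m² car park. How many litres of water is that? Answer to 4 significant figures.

2267000 litres

Depth: 28.09 cm × 10 = 280.9 mm.
1 mm over 1 m² is 1 L, so volume = 280.9 × 8071.4 = 2267256.3 L ≈ 2267000 L.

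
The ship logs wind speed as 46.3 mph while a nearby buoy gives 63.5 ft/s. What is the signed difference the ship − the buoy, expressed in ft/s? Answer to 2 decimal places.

the ship: 46.3 mph = 67.9067 ft/s.
Difference: 67.9067 − 63.5000 = 4.41 ft/s.

4.41 ft/s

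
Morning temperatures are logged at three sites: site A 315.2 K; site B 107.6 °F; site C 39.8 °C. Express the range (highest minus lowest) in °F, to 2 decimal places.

site A: 315.2 K = 42.050 °C.
site B: 107.6 °F = 42.000 °C.
Spread: 42.050 − 39.800 = 2.250 °C = 4.05 °F.

4.05 °F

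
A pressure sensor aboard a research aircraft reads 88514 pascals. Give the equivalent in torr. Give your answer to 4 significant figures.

663.9 mmHg

1 Pa = 0.00750062 mmHg, so 88514 × 0.00750062 = 663.9 mmHg.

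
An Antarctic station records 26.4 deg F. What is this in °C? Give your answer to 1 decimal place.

°C = (°F − 32) × 5/9 = (26.4 − 32) / 1.8 = -3.1 °C.

-3.1 °C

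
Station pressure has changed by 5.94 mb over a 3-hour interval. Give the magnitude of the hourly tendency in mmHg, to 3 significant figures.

1.49 mmHg per hour

5.94 mb / 3 h × 0.750062 mmHg/mb = 1.49 mmHg/h.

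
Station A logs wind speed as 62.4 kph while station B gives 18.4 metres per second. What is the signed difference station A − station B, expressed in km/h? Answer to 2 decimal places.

-3.84 km/h

station B: 18.4 m/s = 66.2400 km/h.
Difference: 62.4000 − 66.2400 = -3.84 km/h.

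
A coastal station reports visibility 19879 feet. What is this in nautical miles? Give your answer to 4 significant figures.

3.272 nmi

1 ft = 0.000164579 nmi, so 19879 × 0.000164579 = 3.272 nmi.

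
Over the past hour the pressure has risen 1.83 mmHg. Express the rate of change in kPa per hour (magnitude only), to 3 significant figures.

1.83 mmHg / 1 h × 0.133322 kPa/mmHg = 0.244 kPa/h.

0.244 kPa per hour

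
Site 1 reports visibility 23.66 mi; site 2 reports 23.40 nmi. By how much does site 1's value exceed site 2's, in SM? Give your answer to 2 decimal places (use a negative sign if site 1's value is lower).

-3.27 SM

site 2: 23.40 nmi = 26.9282 SM.
Difference: 23.6600 − 26.9282 = -3.27 SM.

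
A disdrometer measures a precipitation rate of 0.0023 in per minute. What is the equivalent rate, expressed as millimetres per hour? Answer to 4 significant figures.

0.0023 in/minute × 25.4 mm/in × 60 minute/hour = 3.505 mm/hour.

3.505 mm/hour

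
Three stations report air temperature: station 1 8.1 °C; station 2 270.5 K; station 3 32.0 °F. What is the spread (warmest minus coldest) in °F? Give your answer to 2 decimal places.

19.35 °F

station 2: 270.5 K = -2.650 °C.
station 3: 32.0 °F = 0.000 °C.
Spread: 8.100 − (-2.650) = 10.750 °C = 19.35 °F.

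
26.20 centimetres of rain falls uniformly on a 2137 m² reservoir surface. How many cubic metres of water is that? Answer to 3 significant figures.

Depth: 26.20 cm × 10 = 262 mm.
1 mm over 1 m² is 1 L, so volume = 262 × 2137 = 559894 L = 560 m³.

560 cubic metres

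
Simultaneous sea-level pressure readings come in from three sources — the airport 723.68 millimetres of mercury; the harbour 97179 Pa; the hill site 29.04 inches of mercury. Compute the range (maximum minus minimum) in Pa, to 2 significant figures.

the airport: 723.68 mmHg = 96482.75 Pa.
the hill site: 29.04 inHg = 98340.74 Pa.
Spread: 98340.74 − 96482.75 = 1900 Pa.

1900 Pa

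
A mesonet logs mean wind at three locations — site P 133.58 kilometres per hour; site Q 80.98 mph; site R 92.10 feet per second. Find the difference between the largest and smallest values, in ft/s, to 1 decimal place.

29.6 ft/s

site P: 133.58 km/h = 121.737 ft/s.
site Q: 80.98 mph = 118.771 ft/s.
Spread: 121.737 − 92.100 = 29.6 ft/s.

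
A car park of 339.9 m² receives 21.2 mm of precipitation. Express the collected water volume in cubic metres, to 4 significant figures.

7.206 cubic metres

1 mm over 1 m² is 1 L, so volume = 21.2 × 339.9 = 7205.88 L = 7.206 m³.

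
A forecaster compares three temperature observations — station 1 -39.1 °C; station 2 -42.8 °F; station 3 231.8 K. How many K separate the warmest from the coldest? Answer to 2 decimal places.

station 2: -42.8 °F = -41.556 °C.
station 3: 231.8 K = -41.350 °C.
Spread: (-39.100) − (-41.556) = 2.456 °C.

2.46 K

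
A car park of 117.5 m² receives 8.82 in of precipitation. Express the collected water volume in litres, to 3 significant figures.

26300 litres

Depth: 8.82 in × 25.4 = 224.028 mm.
1 mm over 1 m² is 1 L, so volume = 224.028 × 117.5 = 26323.29 L ≈ 26300 L.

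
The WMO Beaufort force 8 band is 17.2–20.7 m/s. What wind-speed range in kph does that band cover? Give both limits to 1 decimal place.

61.9 to 74.5 km/h

17.2–20.7 m/s × 3.6 = 61.9–74.5 km/h.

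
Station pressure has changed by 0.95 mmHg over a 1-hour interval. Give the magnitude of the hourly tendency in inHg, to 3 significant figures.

0.0374 inHg per hour

0.95 mmHg / 1 h × 0.0393701 inHg/mmHg = 0.0374 inHg/h.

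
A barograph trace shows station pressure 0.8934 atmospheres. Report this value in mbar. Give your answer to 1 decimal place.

905.2 mb

1 atm = 1013.25 mb, so 0.8934 × 1013.25 = 905.2 mb.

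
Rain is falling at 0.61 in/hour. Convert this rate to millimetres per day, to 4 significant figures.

0.61 in/hour × 25.4 mm/in × 24 hour/day = 371.9 mm/day.

371.9 mm/day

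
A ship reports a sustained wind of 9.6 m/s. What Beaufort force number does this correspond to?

9.6 m/s lies in the Beaufort 5 band (fresh breeze, 8.0–10.7 m/s).

Beaufort force 5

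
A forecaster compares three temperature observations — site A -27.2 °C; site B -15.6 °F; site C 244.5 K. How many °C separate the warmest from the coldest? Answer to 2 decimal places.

site B: -15.6 °F = -26.444 °C.
site C: 244.5 K = -28.650 °C.
Spread: (-26.444) − (-28.650) = 2.206 °C.

2.21 °C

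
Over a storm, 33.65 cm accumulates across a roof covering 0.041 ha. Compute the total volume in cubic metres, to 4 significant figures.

Depth: 33.65 cm × 10 = 336.5 mm.
Area: 0.041 ha = 410 m².
1 mm over 1 m² is 1 L, so volume = 336.5 × 410 = 137965 L = 138.0 m³.

138.0 cubic metres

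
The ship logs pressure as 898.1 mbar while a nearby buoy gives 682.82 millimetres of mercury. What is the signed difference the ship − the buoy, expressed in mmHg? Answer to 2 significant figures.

-9.2 mmHg

the ship: 898.1 mb = 673.630 mmHg.
Difference: 673.630 − 682.820 = -9.2 mmHg.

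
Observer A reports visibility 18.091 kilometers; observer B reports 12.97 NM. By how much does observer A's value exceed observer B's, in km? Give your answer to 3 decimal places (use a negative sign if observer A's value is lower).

observer B: 12.97 nmi = 24.02044 km.
Difference: 18.09100 − 24.02044 = -5.929 km.

-5.929 km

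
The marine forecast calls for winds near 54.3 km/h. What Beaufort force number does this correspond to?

Beaufort force 7

54.3 km/h = 15.1 m/s, which is Beaufort 7 (near gale, 13.9–17.1 m/s).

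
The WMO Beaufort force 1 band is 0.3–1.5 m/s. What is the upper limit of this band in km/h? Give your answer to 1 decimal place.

0.3–1.5 m/s × 3.6 = 1.1–5.4 km/h.

5.4 km/h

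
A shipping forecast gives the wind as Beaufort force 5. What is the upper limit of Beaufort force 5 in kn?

Beaufort 5 (fresh breeze) spans 17–21 knots.

21 kt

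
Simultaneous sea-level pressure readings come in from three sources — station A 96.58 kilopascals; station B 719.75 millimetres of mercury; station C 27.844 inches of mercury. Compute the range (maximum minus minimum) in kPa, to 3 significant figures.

2.29 kPa

station B: 719.75 mmHg = 95.9588 kPa.
station C: 27.844 inHg = 94.2906 kPa.
Spread: 96.5800 − 94.2906 = 2.29 kPa.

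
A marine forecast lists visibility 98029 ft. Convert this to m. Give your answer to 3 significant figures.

1 ft = 0.3048 m, so 98029 × 0.3048 = 29900 m.

29900 m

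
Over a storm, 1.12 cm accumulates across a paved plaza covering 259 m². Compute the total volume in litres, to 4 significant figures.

Depth: 1.12 cm × 10 = 11.2 mm.
1 mm over 1 m² is 1 L, so volume = 11.2 × 259 = 2900.8 L ≈ 2901 L.

2901 litres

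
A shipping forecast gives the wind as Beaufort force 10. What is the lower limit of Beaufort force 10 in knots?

48 kt

Beaufort 10 (storm) spans 48–55 knots.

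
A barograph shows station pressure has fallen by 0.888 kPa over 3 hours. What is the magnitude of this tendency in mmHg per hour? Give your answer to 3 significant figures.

0.888 kPa / 3 h × 7.50062 mmHg/kPa = 2.22 mmHg/h.

2.22 mmHg per hour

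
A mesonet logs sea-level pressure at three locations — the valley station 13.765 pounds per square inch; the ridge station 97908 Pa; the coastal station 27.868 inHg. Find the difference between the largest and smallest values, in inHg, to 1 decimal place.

the valley station: 13.765 psi = 28.026 inHg.
the ridge station: 97908 Pa = 28.912 inHg.
Spread: 28.912 − 27.868 = 1.0 inHg.

1.0 inHg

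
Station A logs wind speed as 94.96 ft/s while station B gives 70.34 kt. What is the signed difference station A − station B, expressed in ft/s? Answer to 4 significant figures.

station B: 70.34 kt = 118.7205 ft/s.
Difference: 94.9600 − 118.7205 = -23.76 ft/s.

-23.76 ft/s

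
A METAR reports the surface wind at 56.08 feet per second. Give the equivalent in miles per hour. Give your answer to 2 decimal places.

38.24 mph

1 ft/s = 0.681818 mph, so 56.08 × 0.681818 = 38.24 mph.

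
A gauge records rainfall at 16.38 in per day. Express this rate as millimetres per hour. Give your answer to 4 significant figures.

17.34 mm/hour

16.38 in/day × 25.4 mm/in × 0.0416667 day/hour = 17.34 mm/hour.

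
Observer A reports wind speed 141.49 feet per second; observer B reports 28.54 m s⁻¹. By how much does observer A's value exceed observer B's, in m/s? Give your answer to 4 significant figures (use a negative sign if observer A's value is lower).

observer A: 141.49 ft/s = 43.1262 m/s.
Difference: 43.1262 − 28.5400 = 14.59 m/s.

14.59 m/s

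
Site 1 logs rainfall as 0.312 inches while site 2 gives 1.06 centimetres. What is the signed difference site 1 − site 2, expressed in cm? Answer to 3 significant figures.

-0.268 cm

site 1: 0.312 in = 0.79248 cm.
Difference: 0.79248 − 1.06000 = -0.268 cm.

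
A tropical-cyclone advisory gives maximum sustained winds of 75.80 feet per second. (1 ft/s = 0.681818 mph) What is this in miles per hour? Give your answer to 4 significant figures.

51.68 mph

1 ft/s = 0.681818 mph, so 75.80 × 0.681818 = 51.68 mph.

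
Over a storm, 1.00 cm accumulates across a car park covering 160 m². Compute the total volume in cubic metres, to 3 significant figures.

Depth: 1.00 cm × 10 = 10 mm.
1 mm over 1 m² is 1 L, so volume = 10 × 160 = 1600 L = 1.60 m³.

1.60 cubic metres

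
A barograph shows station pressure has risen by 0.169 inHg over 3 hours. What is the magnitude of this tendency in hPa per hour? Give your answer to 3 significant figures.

1.91 hPa per hour

0.169 inHg / 3 h × 33.8639 hPa/inHg = 1.91 hPa/h.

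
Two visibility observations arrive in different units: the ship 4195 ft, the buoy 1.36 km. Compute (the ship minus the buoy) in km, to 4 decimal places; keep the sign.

-0.0814 km

the ship: 4195 ft = 1.278636 km.
Difference: 1.278636 − 1.360000 = -0.0814 km.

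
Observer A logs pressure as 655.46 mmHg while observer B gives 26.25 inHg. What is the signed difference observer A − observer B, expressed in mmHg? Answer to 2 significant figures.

-11 mmHg

observer B: 26.25 inHg = 666.75 mmHg.
Difference: 655.46 − 666.75 = -11 mmHg.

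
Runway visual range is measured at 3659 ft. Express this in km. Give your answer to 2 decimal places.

1.12 km

1 ft = 0.0003048 km, so 3659 × 0.0003048 = 1.12 km.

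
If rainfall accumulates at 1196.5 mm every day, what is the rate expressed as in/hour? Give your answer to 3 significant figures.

1196.5 mm/day × 0.0393701 in/mm × 0.0416667 day/hour = 1.96 in/hour.

1.96 in/hour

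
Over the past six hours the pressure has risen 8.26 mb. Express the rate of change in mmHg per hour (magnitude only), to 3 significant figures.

1.03 mmHg per hour

8.26 mb / 6 h × 0.750062 mmHg/mb = 1.03 mmHg/h.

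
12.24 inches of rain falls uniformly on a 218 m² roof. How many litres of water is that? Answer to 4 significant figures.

Depth: 12.24 in × 25.4 = 310.896 mm.
1 mm over 1 m² is 1 L, so volume = 310.896 × 218 = 67775.328 L ≈ 67780 L.

67780 litres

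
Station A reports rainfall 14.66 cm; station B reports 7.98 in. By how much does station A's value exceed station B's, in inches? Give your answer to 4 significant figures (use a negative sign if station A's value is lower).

station A: 14.66 cm = 5.77165 in.
Difference: 5.77165 − 7.98000 = -2.208 in.

-2.208 in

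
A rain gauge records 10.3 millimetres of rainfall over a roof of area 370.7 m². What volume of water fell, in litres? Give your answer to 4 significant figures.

1 mm over 1 m² is 1 L, so volume = 10.3 × 370.7 = 3818.21 L ≈ 3818 L.

3818 litres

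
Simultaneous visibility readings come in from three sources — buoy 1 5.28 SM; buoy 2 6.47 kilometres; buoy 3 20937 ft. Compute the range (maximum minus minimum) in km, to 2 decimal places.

2.12 km

buoy 1: 5.28 SM = 8.4973 km.
buoy 3: 20937 ft = 6.3816 km.
Spread: 8.4973 − 6.3816 = 2.12 km.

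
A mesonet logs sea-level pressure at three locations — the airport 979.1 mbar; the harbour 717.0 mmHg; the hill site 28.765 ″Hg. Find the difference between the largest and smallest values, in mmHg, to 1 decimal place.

the airport: 979.1 mb = 734.385 mmHg.
the hill site: 28.765 inHg = 730.631 mmHg.
Spread: 734.385 − 717.000 = 17.4 mmHg.

17.4 mmHg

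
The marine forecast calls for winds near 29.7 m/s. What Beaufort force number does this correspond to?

Beaufort force 11

29.7 m/s lies in the Beaufort 11 band (violent storm, 28.5–32.6 m/s).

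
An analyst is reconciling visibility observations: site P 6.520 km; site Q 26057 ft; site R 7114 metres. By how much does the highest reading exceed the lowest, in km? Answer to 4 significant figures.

1.422 km

site Q: 26057 ft = 7.94217 km.
site R: 7114 m = 7.11400 km.
Spread: 7.94217 − 6.52000 = 1.422 km.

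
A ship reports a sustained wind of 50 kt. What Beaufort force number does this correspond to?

50 kt lies in the Beaufort 10 band (storm, 48–55 kt).

Beaufort force 10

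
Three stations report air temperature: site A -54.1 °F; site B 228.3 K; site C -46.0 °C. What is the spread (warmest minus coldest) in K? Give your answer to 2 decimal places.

2.98 K

site A: -54.1 °F = -47.833 °C.
site B: 228.3 K = -44.850 °C.
Spread: (-44.850) − (-47.833) = 2.983 °C.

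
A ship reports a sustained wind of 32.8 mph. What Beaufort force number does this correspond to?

Beaufort force 7

32.8 mph = 14.7 m/s, which is Beaufort 7 (near gale, 13.9–17.1 m/s).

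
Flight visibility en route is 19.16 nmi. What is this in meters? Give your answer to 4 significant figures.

1 nmi = 1852 m, so 19.16 × 1852 = 35480 m.

35480 m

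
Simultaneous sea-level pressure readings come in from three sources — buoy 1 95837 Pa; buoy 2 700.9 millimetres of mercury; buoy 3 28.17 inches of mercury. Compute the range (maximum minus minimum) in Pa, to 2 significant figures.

2400 Pa

buoy 2: 700.9 mmHg = 93445.66 Pa.
buoy 3: 28.17 inHg = 95394.58 Pa.
Spread: 95837.00 − 93445.66 = 2400 Pa.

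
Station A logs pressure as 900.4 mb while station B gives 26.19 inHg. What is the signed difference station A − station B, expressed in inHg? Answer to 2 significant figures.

0.40 inHg

station A: 900.4 mb = 26.5888 inHg.
Difference: 26.5888 − 26.1900 = 0.40 inHg.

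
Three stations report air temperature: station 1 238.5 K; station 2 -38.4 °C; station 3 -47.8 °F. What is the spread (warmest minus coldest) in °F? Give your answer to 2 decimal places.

station 1: 238.5 K = -34.650 °C.
station 3: -47.8 °F = -44.333 °C.
Spread: (-34.650) − (-44.333) = 9.683 °C = 17.43 °F.

17.43 °F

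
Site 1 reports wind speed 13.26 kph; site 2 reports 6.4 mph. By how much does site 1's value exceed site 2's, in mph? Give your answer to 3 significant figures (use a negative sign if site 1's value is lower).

1.84 mph

site 1: 13.26 km/h = 8.2394 mph.
Difference: 8.2394 − 6.4000 = 1.84 mph.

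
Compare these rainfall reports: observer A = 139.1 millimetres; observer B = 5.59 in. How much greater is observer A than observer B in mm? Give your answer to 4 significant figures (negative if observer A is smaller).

-2.886 mm

observer B: 5.59 in = 141.98600 mm.
Difference: 139.10000 − 141.98600 = -2.886 mm.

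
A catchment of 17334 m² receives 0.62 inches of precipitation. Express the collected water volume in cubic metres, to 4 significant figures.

273.0 cubic metres

Depth: 0.62 in × 25.4 = 15.748 mm.
1 mm over 1 m² is 1 L, so volume = 15.748 × 17334 = 272975.83 L = 273.0 m³.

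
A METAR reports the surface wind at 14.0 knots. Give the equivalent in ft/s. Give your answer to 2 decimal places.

1 kt = 1.68781 ft/s, so 14.0 × 1.68781 = 23.63 ft/s.

23.63 ft/s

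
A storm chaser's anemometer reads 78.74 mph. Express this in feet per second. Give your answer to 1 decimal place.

1 mph = 1.46667 ft/s, so 78.74 × 1.46667 = 115.5 ft/s.

115.5 ft/s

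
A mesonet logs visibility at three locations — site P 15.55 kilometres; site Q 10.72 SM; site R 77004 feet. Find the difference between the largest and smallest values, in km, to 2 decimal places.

site Q: 10.72 SM = 17.2522 km.
site R: 77004 ft = 23.4708 km.
Spread: 23.4708 − 15.5500 = 7.92 km.

7.92 km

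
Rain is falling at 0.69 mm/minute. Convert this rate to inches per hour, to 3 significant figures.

1.63 in/hour

0.69 mm/minute × 0.0393701 in/mm × 60 minute/hour = 1.63 in/hour.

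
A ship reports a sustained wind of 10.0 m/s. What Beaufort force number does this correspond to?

10.0 m/s lies in the Beaufort 5 band (fresh breeze, 8.0–10.7 m/s).

Beaufort force 5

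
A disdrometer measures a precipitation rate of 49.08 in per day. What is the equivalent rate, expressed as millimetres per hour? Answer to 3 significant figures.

51.9 mm/hour

49.08 in/day × 25.4 mm/in × 0.0416667 day/hour = 51.9 mm/hour.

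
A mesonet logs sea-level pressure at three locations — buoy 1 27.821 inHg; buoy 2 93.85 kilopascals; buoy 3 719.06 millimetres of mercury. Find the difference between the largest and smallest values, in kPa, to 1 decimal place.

buoy 1: 27.821 inHg = 94.213 kPa.
buoy 3: 719.06 mmHg = 95.867 kPa.
Spread: 95.867 − 93.850 = 2.0 kPa.

2.0 kPa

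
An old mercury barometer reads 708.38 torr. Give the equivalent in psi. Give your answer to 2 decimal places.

1 mmHg = 0.0193368 psi, so 708.38 × 0.0193368 = 13.70 psi.

13.70 psi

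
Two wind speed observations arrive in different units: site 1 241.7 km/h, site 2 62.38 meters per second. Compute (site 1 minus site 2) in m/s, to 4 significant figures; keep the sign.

4.759 m/s

site 1: 241.7 km/h = 67.13889 m/s.
Difference: 67.13889 − 62.38000 = 4.759 m/s.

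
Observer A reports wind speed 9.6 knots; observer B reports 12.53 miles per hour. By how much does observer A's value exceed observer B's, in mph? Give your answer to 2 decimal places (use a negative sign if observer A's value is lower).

observer A: 9.6 kt = 11.0475 mph.
Difference: 11.0475 − 12.5300 = -1.48 mph.

-1.48 mph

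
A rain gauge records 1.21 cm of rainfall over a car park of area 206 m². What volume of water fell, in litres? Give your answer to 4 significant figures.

2493 litres

Depth: 1.21 cm × 10 = 12.1 mm.
1 mm over 1 m² is 1 L, so volume = 12.1 × 206 = 2492.6 L ≈ 2493 L.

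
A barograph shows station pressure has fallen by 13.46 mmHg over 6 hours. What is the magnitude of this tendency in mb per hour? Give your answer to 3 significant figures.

2.99 mb per hour

13.46 mmHg / 6 h × 1.33322 mb/mmHg = 2.99 mb/h.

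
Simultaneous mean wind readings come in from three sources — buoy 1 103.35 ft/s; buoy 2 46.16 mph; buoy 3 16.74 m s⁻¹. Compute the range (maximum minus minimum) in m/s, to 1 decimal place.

buoy 1: 103.35 ft/s = 31.501 m/s.
buoy 2: 46.16 mph = 20.635 m/s.
Spread: 31.501 − 16.740 = 14.8 m/s.

14.8 m/s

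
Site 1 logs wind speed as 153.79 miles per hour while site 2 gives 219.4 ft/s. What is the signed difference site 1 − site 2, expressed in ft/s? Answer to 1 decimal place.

6.2 ft/s

site 1: 153.79 mph = 225.559 ft/s.
Difference: 225.559 − 219.400 = 6.2 ft/s.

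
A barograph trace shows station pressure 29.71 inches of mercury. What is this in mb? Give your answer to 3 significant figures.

1 inHg = 33.8639 mb, so 29.71 × 33.8639 = 1010 mb.

1010 mb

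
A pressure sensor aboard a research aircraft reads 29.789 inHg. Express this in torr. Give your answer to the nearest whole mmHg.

757 mmHg

1 inHg = 25.4 mmHg, so 29.789 × 25.4 = 757 mmHg.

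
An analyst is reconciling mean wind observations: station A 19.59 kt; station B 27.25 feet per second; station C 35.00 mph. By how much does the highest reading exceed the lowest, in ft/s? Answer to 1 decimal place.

24.1 ft/s

station A: 19.59 kt = 33.064 ft/s.
station C: 35.00 mph = 51.333 ft/s.
Spread: 51.333 − 27.250 = 24.1 ft/s.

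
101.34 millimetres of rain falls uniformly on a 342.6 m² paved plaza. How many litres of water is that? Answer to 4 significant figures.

34720 litres

1 mm over 1 m² is 1 L, so volume = 101.34 × 342.6 = 34719.084 L ≈ 34720 L.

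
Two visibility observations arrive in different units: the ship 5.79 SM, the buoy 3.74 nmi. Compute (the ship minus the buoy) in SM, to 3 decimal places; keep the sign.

1.486 SM

the buoy: 3.74 nmi = 4.30392 SM.
Difference: 5.79000 − 4.30392 = 1.486 SM.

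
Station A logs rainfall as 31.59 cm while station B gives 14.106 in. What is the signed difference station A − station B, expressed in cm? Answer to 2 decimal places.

-4.24 cm

station B: 14.106 in = 35.8292 cm.
Difference: 31.5900 − 35.8292 = -4.24 cm.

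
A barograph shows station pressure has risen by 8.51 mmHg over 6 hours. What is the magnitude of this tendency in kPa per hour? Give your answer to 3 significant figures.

0.189 kPa per hour

8.51 mmHg / 6 h × 0.133322 kPa/mmHg = 0.189 kPa/h.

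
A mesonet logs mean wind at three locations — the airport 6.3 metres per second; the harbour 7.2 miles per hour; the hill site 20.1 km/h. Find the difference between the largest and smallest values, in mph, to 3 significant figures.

the airport: 6.3 m/s = 14.0927 mph.
the hill site: 20.1 km/h = 12.4896 mph.
Spread: 14.0927 − 7.2000 = 6.89 mph.

6.89 mph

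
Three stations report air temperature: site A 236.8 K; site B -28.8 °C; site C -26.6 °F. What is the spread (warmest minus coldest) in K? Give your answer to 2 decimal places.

7.55 K

site A: 236.8 K = -36.350 °C.
site C: -26.6 °F = -32.556 °C.
Spread: (-28.800) − (-36.350) = 7.550 °C.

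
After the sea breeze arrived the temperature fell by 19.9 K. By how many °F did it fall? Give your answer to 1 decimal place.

35.8 °F

Converting a difference, only the 9/5 scale factor applies: Δ°F = 19.9 × 1.8 = 35.8 °F.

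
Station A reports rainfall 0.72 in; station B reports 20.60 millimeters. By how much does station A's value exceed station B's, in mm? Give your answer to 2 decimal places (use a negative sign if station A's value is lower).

station A: 0.72 in = 18.2880 mm.
Difference: 18.2880 − 20.6000 = -2.31 mm.

-2.31 mm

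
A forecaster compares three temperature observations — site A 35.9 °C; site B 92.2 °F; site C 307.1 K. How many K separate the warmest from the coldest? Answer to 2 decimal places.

2.46 K

site B: 92.2 °F = 33.444 °C.
site C: 307.1 K = 33.950 °C.
Spread: 35.900 − 33.444 = 2.456 °C.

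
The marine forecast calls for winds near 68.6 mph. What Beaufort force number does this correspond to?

68.6 mph = 30.7 m/s, which is Beaufort 11 (violent storm, 28.5–32.6 m/s).

Beaufort force 11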